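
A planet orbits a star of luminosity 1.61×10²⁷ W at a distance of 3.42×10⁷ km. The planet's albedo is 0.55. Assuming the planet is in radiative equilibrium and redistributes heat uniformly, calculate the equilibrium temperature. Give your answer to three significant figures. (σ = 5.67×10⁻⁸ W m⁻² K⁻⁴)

T_eq ≈ 683 K

d = 3.42×10⁷ km = 3.42×10¹⁰ m.
Flux: S = L/(4πd²) = 1.61×10²⁷/(4π×(3.42×10¹⁰)²) = 1.10×10⁵ W m⁻².
Energy balance: absorbed = emitted ⇒ πR²·S(1−A) = 4πR²·σT_eq⁴, so T_eq⁴ = S(1−A)/(4σ).
T_eq = [1.10×10⁵ × 0.45 / (4 × 5.67×10⁻⁸)]^(1/4) = (2.17×10¹¹)^(1/4) = 683 K.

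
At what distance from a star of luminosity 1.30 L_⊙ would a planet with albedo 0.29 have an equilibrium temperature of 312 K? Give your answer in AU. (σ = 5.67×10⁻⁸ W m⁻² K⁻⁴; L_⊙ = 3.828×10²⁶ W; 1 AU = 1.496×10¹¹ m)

d ≈ 0.765 AU

L = 1.30 × 3.828×10²⁶ = 4.98×10²⁶ W.
From T_eq⁴ = L(1−A)/(16πσd²): d = √[L(1−A)/(16πσT_eq⁴)].
d = √[4.98×10²⁶ × 0.71 / (16π × 5.67×10⁻⁸ × (312)⁴)] = 1.14×10¹¹ m = 0.765 AU.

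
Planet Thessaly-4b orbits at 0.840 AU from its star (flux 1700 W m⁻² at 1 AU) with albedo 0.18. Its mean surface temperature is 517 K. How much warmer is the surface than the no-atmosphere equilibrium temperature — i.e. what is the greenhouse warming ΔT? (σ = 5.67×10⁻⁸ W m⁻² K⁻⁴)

ΔT ≈ 211.5 K

S = 1700/0.840² = 2409 W m⁻².
T_eq = [S(1−A)/(4σ)]^(1/4) = [2409×0.82/(4×5.67×10⁻⁸)]^(1/4) = 305.5 K.
ΔT = T_surf − T_eq = 517 − 305.5.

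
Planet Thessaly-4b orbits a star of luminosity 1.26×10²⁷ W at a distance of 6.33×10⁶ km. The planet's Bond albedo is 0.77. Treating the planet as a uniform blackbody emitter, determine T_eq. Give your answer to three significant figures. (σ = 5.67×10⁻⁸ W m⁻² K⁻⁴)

d = 6.33×10⁶ km = 6.33×10⁹ m.
Flux: S = L/(4πd²) = 1.26×10²⁷/(4π×(6.33×10⁹)²) = 2.50×10⁶ W m⁻².
Energy balance: absorbed = emitted ⇒ πR²·S(1−A) = 4πR²·σT_eq⁴, so T_eq⁴ = S(1−A)/(4σ).
T_eq = [2.50×10⁶ × 0.23 / (4 × 5.67×10⁻⁸)]^(1/4) = (2.54×10¹²)^(1/4) = 1260 K.

T_eq ≈ 1260 K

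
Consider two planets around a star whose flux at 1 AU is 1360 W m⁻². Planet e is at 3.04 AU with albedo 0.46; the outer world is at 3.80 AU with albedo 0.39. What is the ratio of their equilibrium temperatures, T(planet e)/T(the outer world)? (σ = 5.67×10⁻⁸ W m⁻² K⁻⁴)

T₁/T₂ ≈ 1.084

T_eq = [S₀(1−A)/(4σd²)]^(1/4), so T ∝ (1−A)^(1/4) / √d.
T₁ = [1360×0.54/(4×5.67×10⁻⁸×3.04²)]^(1/4) = 136.82 K.
T₂ = [1360×0.61/(4×5.67×10⁻⁸×3.80²)]^(1/4) = 126.16 K.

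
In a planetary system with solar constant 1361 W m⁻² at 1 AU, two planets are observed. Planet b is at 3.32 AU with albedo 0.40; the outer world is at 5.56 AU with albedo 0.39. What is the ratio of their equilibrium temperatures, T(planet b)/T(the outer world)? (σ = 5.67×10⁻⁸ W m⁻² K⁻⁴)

T₁/T₂ ≈ 1.289

T_eq = [S₀(1−A)/(4σd²)]^(1/4), so T ∝ (1−A)^(1/4) / √d.
T₁ = [1361×0.60/(4×5.67×10⁻⁸×3.32²)]^(1/4) = 134.44 K.
T₂ = [1361×0.61/(4×5.67×10⁻⁸×5.56²)]^(1/4) = 104.32 K.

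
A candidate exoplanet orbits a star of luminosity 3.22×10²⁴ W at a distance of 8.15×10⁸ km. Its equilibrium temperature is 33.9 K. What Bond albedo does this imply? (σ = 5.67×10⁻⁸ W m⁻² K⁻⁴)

d = 8.15×10⁸ km = 8.15×10¹¹ m.
Flux: S = L/(4πd²) = 3.22×10²⁴/(4π×(8.15×10¹¹)²) = 0.386 W m⁻².
From T_eq⁴ = S(1−A)/(4σ): 1−A = 4σT_eq⁴/S.
1−A = 4 × 5.67×10⁻⁸ × (33.9)⁴ / 0.386 = 0.776.

A ≈ 0.22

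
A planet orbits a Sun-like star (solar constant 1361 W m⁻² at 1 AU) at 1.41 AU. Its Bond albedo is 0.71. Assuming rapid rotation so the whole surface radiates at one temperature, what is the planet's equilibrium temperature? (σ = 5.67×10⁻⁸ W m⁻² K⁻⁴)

Flux at 1.41 AU: S = 1361/1.41² = 685 W m⁻².
Energy balance: absorbed = emitted ⇒ πR²·S(1−A) = 4πR²·σT_eq⁴, so T_eq⁴ = S(1−A)/(4σ).
T_eq = [685 × 0.29 / (4 × 5.67×10⁻⁸)]^(1/4) = (8.75×10⁸)^(1/4) = 172 K.

T_eq ≈ 172 K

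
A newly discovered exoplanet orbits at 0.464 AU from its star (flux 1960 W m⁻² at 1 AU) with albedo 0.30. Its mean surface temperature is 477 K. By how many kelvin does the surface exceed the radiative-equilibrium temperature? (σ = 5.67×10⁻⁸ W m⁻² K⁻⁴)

S = 1960/0.464² = 9104 W m⁻².
T_eq = [S(1−A)/(4σ)]^(1/4) = [9104×0.70/(4×5.67×10⁻⁸)]^(1/4) = 409.4 K.
ΔT = T_surf − T_eq = 477 − 409.4.

ΔT ≈ 67.6 K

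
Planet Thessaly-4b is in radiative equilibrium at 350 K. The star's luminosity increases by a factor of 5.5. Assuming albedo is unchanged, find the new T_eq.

T_eq ∝ L^(1/4) · d^(−1/2).
T′ = 350 × 5.5^(1/4) = 536 K.

T_eq ≈ 536 K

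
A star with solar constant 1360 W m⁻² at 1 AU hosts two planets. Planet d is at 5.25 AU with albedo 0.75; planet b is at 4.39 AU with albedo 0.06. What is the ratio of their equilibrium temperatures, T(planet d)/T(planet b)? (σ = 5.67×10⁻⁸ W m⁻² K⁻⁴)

T₁/T₂ ≈ 0.657

T_eq = [S₀(1−A)/(4σd²)]^(1/4), so T ∝ (1−A)^(1/4) / √d.
T₁ = [1360×0.25/(4×5.67×10⁻⁸×5.25²)]^(1/4) = 85.88 K.
T₂ = [1360×0.94/(4×5.67×10⁻⁸×4.39²)]^(1/4) = 130.77 K.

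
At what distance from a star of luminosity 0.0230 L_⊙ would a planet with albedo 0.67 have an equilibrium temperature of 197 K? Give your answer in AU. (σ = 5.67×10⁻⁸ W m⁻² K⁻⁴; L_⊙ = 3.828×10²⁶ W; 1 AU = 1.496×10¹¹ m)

d ≈ 0.174 AU

L = 0.0230 × 3.828×10²⁶ = 8.80×10²⁴ W.
From T_eq⁴ = L(1−A)/(16πσd²): d = √[L(1−A)/(16πσT_eq⁴)].
d = √[8.80×10²⁴ × 0.33 / (16π × 5.67×10⁻⁸ × (197)⁴)] = 2.60×10¹⁰ m = 0.174 AU.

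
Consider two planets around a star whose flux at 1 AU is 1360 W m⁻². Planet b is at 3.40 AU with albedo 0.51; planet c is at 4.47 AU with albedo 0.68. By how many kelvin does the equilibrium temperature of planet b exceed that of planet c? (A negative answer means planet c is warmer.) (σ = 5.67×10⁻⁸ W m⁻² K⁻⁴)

ΔT ≈ 27.3 K

T_eq = [S₀(1−A)/(4σd²)]^(1/4), so T ∝ (1−A)^(1/4) / √d.
T₁ = [1360×0.49/(4×5.67×10⁻⁸×3.40²)]^(1/4) = 126.27 K.
T₂ = [1360×0.32/(4×5.67×10⁻⁸×4.47²)]^(1/4) = 98.99 K.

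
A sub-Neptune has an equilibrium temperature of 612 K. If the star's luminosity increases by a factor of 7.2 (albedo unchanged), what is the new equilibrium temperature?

T_eq ∝ L^(1/4) · d^(−1/2).
T′ = 612 × 7.2^(1/4) = 1000 K.

T_eq ≈ 1000 K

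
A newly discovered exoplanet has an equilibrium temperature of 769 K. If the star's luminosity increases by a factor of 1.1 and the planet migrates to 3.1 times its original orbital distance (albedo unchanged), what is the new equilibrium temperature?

T_eq ≈ 447 K

T_eq ∝ L^(1/4) · d^(−1/2).
T′ = 769 × 1.1^(1/4) / 3.1^(1/2) = 447 K.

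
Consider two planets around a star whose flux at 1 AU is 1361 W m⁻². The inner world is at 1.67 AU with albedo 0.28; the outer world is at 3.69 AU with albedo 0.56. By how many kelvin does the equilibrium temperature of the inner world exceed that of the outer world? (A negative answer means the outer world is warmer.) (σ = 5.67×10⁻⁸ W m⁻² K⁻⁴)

T_eq = [S₀(1−A)/(4σd²)]^(1/4), so T ∝ (1−A)^(1/4) / √d.
T₁ = [1361×0.72/(4×5.67×10⁻⁸×1.67²)]^(1/4) = 198.39 K.
T₂ = [1361×0.44/(4×5.67×10⁻⁸×3.69²)]^(1/4) = 118.01 K.

ΔT ≈ 80.4 K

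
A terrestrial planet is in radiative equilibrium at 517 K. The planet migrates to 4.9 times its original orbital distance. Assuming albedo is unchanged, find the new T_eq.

T_eq ≈ 234 K

T_eq ∝ L^(1/4) · d^(−1/2).
T′ = 517 / 4.9^(1/2) = 234 K.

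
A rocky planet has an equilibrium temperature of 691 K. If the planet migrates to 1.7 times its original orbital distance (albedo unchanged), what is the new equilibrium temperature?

T_eq ≈ 530 K

T_eq ∝ L^(1/4) · d^(−1/2).
T′ = 691 / 1.7^(1/2) = 530 K.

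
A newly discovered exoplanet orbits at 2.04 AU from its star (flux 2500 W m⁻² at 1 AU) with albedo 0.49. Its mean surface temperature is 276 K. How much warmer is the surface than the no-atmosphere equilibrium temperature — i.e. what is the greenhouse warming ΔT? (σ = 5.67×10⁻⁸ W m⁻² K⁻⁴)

S = 2500/2.04² = 600.7 W m⁻².
T_eq = [S(1−A)/(4σ)]^(1/4) = [600.7×0.51/(4×5.67×10⁻⁸)]^(1/4) = 191.7 K.
ΔT = T_surf − T_eq = 276 − 191.7.

ΔT ≈ 84.3 K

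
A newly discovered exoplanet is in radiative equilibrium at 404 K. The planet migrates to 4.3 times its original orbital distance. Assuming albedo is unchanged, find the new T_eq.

T_eq ∝ L^(1/4) · d^(−1/2).
T′ = 404 / 4.3^(1/2) = 195 K.

T_eq ≈ 195 K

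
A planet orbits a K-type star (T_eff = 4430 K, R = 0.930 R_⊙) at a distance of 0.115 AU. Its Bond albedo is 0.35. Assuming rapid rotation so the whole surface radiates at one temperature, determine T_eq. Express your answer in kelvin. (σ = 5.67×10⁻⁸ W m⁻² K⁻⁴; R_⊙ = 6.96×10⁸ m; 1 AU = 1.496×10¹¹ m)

T_eq ≈ 546 K

R_⋆ = 0.930 × 6.96×10⁸ = 6.47×10⁸ m.
d = 0.115 AU = 1.72×10¹⁰ m.
L = 4πR_⋆²σT_⋆⁴ = 4π(6.47×10⁸)² × 5.67×10⁻⁸ × (4430)⁴ = 1.15×10²⁶ W.
S = L/(4πd²) = 3.09×10⁴ W m⁻².
Energy balance: absorbed = emitted ⇒ πR²·S(1−A) = 4πR²·σT_eq⁴, so T_eq⁴ = S(1−A)/(4σ).
T_eq = [3.09×10⁴ × 0.65 / (4 × 5.67×10⁻⁸)]^(1/4) = (8.86×10¹⁰)^(1/4) = 546 K.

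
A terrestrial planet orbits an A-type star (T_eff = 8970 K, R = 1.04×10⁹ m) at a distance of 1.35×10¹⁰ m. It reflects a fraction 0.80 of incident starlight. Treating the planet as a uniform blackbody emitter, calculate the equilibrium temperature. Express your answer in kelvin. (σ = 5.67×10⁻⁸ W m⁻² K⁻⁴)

T_eq ≈ 1180 K

L = 4πR_⋆²σT_⋆⁴ = 4π(1.04×10⁹)² × 5.67×10⁻⁸ × (8970)⁴ = 4.99×10²⁷ W.
S = L/(4πd²) = 2.18×10⁶ W m⁻².
Energy balance: absorbed = emitted ⇒ πR²·S(1−A) = 4πR²·σT_eq⁴, so T_eq⁴ = S(1−A)/(4σ).
T_eq = [2.18×10⁶ × 0.20 / (4 × 5.67×10⁻⁸)]^(1/4) = (1.92×10¹²)^(1/4) = 1180 K.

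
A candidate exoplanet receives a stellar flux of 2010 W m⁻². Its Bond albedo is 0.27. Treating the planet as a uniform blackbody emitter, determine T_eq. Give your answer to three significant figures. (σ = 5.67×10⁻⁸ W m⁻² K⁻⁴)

Energy balance: absorbed = emitted ⇒ πR²·S(1−A) = 4πR²·σT_eq⁴, so T_eq⁴ = S(1−A)/(4σ).
T_eq = [2010 × 0.73 / (4 × 5.67×10⁻⁸)]^(1/4) = (6.47×10⁹)^(1/4) = 284 K.

T_eq ≈ 284 K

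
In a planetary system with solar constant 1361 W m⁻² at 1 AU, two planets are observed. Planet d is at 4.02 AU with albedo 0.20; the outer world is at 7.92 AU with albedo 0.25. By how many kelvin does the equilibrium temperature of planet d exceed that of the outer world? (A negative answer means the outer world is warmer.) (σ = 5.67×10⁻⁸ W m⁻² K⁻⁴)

T_eq = [S₀(1−A)/(4σd²)]^(1/4), so T ∝ (1−A)^(1/4) / √d.
T₁ = [1361×0.80/(4×5.67×10⁻⁸×4.02²)]^(1/4) = 131.28 K.
T₂ = [1361×0.75/(4×5.67×10⁻⁸×7.92²)]^(1/4) = 92.04 K.

ΔT ≈ 39.2 K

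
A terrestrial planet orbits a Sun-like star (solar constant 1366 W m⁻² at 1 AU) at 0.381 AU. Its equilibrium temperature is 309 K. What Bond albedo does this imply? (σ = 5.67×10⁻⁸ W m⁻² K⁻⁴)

Flux at 0.381 AU: S = 1366/0.381² = 9410 W m⁻².
From T_eq⁴ = S(1−A)/(4σ): 1−A = 4σT_eq⁴/S.
1−A = 4 × 5.67×10⁻⁸ × (309)⁴ / 9410 = 0.220.

A ≈ 0.78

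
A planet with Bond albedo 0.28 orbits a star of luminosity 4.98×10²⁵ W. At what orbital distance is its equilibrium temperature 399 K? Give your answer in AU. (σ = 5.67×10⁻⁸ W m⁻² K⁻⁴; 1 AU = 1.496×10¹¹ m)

From T_eq⁴ = L(1−A)/(16πσd²): d = √[L(1−A)/(16πσT_eq⁴)].
d = √[4.98×10²⁵ × 0.72 / (16π × 5.67×10⁻⁸ × (399)⁴)] = 2.23×10¹⁰ m = 0.149 AU.

d ≈ 0.149 AU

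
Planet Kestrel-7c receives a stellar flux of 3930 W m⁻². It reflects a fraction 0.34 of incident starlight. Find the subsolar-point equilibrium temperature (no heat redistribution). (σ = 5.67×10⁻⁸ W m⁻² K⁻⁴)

At the subsolar point the surface absorbs S(1−A) and emits σT⁴ per unit area — no factor of 4, since only the local patch is in balance.
T = [3930 × 0.66 / 5.67×10⁻⁸]^(1/4) = (4.57×10¹⁰)^(1/4) = 462 K.

T_ss ≈ 462 K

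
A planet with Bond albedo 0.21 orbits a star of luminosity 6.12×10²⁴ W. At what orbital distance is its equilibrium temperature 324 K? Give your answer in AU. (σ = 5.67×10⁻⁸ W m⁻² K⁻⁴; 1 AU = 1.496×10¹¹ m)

From T_eq⁴ = L(1−A)/(16πσd²): d = √[L(1−A)/(16πσT_eq⁴)].
d = √[6.12×10²⁴ × 0.79 / (16π × 5.67×10⁻⁸ × (324)⁴)] = 1.24×10¹⁰ m = 0.0829 AU.

d ≈ 0.0829 AU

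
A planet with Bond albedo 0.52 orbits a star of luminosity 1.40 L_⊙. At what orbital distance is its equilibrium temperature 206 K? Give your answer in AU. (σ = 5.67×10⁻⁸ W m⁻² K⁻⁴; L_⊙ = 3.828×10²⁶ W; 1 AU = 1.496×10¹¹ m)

d ≈ 1.50 AU

L = 1.40 × 3.828×10²⁶ = 5.36×10²⁶ W.
From T_eq⁴ = L(1−A)/(16πσd²): d = √[L(1−A)/(16πσT_eq⁴)].
d = √[5.36×10²⁶ × 0.48 / (16π × 5.67×10⁻⁸ × (206)⁴)] = 2.24×10¹¹ m = 1.50 AU.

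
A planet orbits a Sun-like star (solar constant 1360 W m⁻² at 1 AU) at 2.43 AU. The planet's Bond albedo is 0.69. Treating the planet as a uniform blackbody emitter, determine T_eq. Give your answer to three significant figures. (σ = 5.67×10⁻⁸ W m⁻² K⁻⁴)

Flux at 2.43 AU: S = 1360/2.43² = 230 W m⁻².
Energy balance: absorbed = emitted ⇒ πR²·S(1−A) = 4πR²·σT_eq⁴, so T_eq⁴ = S(1−A)/(4σ).
T_eq = [230 × 0.31 / (4 × 5.67×10⁻⁸)]^(1/4) = (3.15×10⁸)^(1/4) = 133 K.

T_eq ≈ 133 K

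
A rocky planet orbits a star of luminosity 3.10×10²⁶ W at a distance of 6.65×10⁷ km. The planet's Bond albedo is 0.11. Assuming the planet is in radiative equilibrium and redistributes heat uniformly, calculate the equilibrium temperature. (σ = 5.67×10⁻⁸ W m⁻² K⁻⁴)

d = 6.65×10⁷ km = 6.65×10¹⁰ m.
Flux: S = L/(4πd²) = 3.10×10²⁶/(4π×(6.65×10¹⁰)²) = 5580 W m⁻².
Energy balance: absorbed = emitted ⇒ πR²·S(1−A) = 4πR²·σT_eq⁴, so T_eq⁴ = S(1−A)/(4σ).
T_eq = [5580 × 0.89 / (4 × 5.67×10⁻⁸)]^(1/4) = (2.19×10¹⁰)^(1/4) = 385 K.

T_eq ≈ 385 K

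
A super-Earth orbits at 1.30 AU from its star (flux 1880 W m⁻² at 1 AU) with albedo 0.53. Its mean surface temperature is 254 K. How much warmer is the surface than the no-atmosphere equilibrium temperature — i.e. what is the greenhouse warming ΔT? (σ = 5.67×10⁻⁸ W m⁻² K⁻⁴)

ΔT ≈ 34.9 K

S = 1880/1.30² = 1112 W m⁻².
T_eq = [S(1−A)/(4σ)]^(1/4) = [1112×0.47/(4×5.67×10⁻⁸)]^(1/4) = 219.1 K.
ΔT = T_surf − T_eq = 254 − 219.1.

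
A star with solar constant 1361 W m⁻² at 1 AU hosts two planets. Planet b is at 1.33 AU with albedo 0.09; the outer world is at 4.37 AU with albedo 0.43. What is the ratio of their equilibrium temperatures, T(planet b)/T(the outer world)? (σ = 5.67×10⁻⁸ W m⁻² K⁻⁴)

T₁/T₂ ≈ 2.038

T_eq = [S₀(1−A)/(4σd²)]^(1/4), so T ∝ (1−A)^(1/4) / √d.
T₁ = [1361×0.91/(4×5.67×10⁻⁸×1.33²)]^(1/4) = 235.72 K.
T₂ = [1361×0.57/(4×5.67×10⁻⁸×4.37²)]^(1/4) = 115.69 K.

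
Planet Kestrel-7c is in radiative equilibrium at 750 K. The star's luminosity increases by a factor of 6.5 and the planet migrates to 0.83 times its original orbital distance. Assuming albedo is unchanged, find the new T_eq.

T_eq ≈ 1310 K

T_eq ∝ L^(1/4) · d^(−1/2).
T′ = 750 × 6.5^(1/4) / 0.83^(1/2) = 1310 K.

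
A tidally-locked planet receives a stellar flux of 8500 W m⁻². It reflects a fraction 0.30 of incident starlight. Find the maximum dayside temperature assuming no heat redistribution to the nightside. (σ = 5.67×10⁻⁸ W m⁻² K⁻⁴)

With no redistribution each surface element balances locally: S(1−A) = σT⁴.
T = [8500 × 0.70 / 5.67×10⁻⁸]^(1/4) = (1.05×10¹¹)^(1/4) = 569 K.

T_ss ≈ 569 K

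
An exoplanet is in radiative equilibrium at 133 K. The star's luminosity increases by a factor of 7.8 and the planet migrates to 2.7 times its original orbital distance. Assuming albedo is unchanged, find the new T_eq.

T_eq ∝ L^(1/4) · d^(−1/2).
T′ = 133 × 7.8^(1/4) / 2.7^(1/2) = 135 K.

T_eq ≈ 135 K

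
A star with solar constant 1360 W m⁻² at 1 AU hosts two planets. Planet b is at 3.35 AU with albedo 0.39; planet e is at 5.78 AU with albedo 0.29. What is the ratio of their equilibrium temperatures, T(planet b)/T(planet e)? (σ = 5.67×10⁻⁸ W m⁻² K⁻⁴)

T_eq = [S₀(1−A)/(4σd²)]^(1/4), so T ∝ (1−A)^(1/4) / √d.
T₁ = [1360×0.61/(4×5.67×10⁻⁸×3.35²)]^(1/4) = 134.36 K.
T₂ = [1360×0.71/(4×5.67×10⁻⁸×5.78²)]^(1/4) = 106.25 K.

T₁/T₂ ≈ 1.265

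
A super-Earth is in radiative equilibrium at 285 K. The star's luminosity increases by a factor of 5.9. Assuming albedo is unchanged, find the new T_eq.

T_eq ≈ 444 K

T_eq ∝ L^(1/4) · d^(−1/2).
T′ = 285 × 5.9^(1/4) = 444 K.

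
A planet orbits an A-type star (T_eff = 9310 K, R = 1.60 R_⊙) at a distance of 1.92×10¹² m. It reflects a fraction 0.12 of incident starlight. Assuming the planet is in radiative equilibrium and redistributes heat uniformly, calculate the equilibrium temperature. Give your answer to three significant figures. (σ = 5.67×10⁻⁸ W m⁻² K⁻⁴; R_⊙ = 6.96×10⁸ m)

R_⋆ = 1.60 × 6.96×10⁸ = 1.11×10⁹ m.
L = 4πR_⋆²σT_⋆⁴ = 4π(1.11×10⁹)² × 5.67×10⁻⁸ × (9310)⁴ = 6.64×10²⁷ W.
S = L/(4πd²) = 143 W m⁻².
Energy balance: absorbed = emitted ⇒ πR²·S(1−A) = 4πR²·σT_eq⁴, so T_eq⁴ = S(1−A)/(4σ).
T_eq = [143 × 0.88 / (4 × 5.67×10⁻⁸)]^(1/4) = (5.56×10⁸)^(1/4) = 154 K.

T_eq ≈ 154 K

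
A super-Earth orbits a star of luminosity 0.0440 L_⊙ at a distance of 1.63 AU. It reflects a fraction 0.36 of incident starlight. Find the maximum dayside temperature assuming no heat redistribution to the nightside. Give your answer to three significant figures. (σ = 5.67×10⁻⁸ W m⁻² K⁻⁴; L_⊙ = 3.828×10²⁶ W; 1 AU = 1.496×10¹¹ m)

T_ss ≈ 126 K

d = 1.63 AU = 2.44×10¹¹ m.
L = 0.0440 × 3.828×10²⁶ = 1.68×10²⁵ W.
Flux: S = L/(4πd²) = 1.68×10²⁵/(4π×(2.44×10¹¹)²) = 22.5 W m⁻².
With no redistribution each surface element balances locally: S(1−A) = σT⁴.
T = [22.5 × 0.64 / 5.67×10⁻⁸]^(1/4) = (2.54×10⁸)^(1/4) = 126 K.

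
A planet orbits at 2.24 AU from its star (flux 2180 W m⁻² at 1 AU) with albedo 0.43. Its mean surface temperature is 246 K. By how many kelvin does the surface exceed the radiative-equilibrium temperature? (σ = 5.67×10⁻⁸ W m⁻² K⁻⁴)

ΔT ≈ 64.2 K

S = 2180/2.24² = 434.5 W m⁻².
T_eq = [S(1−A)/(4σ)]^(1/4) = [434.5×0.57/(4×5.67×10⁻⁸)]^(1/4) = 181.8 K.
ΔT = T_surf − T_eq = 246 − 181.8.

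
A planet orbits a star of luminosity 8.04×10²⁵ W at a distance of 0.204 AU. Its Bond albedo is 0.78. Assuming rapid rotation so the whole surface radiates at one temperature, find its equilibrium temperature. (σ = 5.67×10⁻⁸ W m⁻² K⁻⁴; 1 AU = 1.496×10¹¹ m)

d = 0.204 AU = 3.05×10¹⁰ m.
Flux: S = L/(4πd²) = 8.04×10²⁵/(4π×(3.05×10¹⁰)²) = 6870 W m⁻².
Energy balance: absorbed = emitted ⇒ πR²·S(1−A) = 4πR²·σT_eq⁴, so T_eq⁴ = S(1−A)/(4σ).
T_eq = [6870 × 0.22 / (4 × 5.67×10⁻⁸)]^(1/4) = (6.66×10⁹)^(1/4) = 286 K.

T_eq ≈ 286 K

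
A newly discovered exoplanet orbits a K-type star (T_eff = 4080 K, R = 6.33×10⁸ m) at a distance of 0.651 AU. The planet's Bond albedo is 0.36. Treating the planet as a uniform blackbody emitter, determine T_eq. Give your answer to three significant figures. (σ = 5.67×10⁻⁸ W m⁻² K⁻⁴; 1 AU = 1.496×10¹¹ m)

T_eq ≈ 208 K

d = 0.651 AU = 9.74×10¹⁰ m.
L = 4πR_⋆²σT_⋆⁴ = 4π(6.33×10⁸)² × 5.67×10⁻⁸ × (4080)⁴ = 7.91×10²⁵ W.
S = L/(4πd²) = 664 W m⁻².
Energy balance: absorbed = emitted ⇒ πR²·S(1−A) = 4πR²·σT_eq⁴, so T_eq⁴ = S(1−A)/(4σ).
T_eq = [664 × 0.64 / (4 × 5.67×10⁻⁸)]^(1/4) = (1.87×10⁹)^(1/4) = 208 K.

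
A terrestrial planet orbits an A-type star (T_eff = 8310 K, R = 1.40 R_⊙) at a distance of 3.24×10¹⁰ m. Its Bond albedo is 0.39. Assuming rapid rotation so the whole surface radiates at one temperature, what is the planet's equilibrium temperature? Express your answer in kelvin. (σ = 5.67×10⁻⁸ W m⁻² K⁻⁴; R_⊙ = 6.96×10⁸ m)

T_eq ≈ 901 K

R_⋆ = 1.40 × 6.96×10⁸ = 9.74×10⁸ m.
L = 4πR_⋆²σT_⋆⁴ = 4π(9.74×10⁸)² × 5.67×10⁻⁸ × (8310)⁴ = 3.23×10²⁷ W.
S = L/(4πd²) = 2.45×10⁵ W m⁻².
Energy balance: absorbed = emitted ⇒ πR²·S(1−A) = 4πR²·σT_eq⁴, so T_eq⁴ = S(1−A)/(4σ).
T_eq = [2.45×10⁵ × 0.61 / (4 × 5.67×10⁻⁸)]^(1/4) = (6.58×10¹¹)^(1/4) = 901 K.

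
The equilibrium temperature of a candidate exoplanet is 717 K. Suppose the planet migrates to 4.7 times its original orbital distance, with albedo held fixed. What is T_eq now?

T_eq ∝ L^(1/4) · d^(−1/2).
T′ = 717 / 4.7^(1/2) = 331 K.

T_eq ≈ 331 K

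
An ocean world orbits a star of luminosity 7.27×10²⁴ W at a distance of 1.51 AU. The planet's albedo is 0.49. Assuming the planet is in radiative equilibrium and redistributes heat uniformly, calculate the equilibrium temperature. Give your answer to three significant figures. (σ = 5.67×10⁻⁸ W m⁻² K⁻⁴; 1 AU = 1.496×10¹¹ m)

d = 1.51 AU = 2.26×10¹¹ m.
Flux: S = L/(4πd²) = 7.27×10²⁴/(4π×(2.26×10¹¹)²) = 11.3 W m⁻².
Energy balance: absorbed = emitted ⇒ πR²·S(1−A) = 4πR²·σT_eq⁴, so T_eq⁴ = S(1−A)/(4σ).
T_eq = [11.3 × 0.51 / (4 × 5.67×10⁻⁸)]^(1/4) = (2.55×10⁷)^(1/4) = 71.1 K.

T_eq ≈ 71.1 K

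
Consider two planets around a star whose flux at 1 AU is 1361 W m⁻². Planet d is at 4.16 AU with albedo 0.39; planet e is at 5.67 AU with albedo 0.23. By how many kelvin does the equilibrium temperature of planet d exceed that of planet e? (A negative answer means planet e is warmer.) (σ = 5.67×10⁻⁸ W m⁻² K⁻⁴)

ΔT ≈ 11.1 K

T_eq = [S₀(1−A)/(4σd²)]^(1/4), so T ∝ (1−A)^(1/4) / √d.
T₁ = [1361×0.61/(4×5.67×10⁻⁸×4.16²)]^(1/4) = 120.60 K.
T₂ = [1361×0.77/(4×5.67×10⁻⁸×5.67²)]^(1/4) = 109.49 K.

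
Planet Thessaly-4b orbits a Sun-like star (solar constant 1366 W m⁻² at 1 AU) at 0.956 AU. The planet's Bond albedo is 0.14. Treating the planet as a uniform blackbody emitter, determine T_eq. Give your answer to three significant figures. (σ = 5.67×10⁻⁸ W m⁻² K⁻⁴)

Flux at 0.956 AU: S = 1366/0.956² = 1490 W m⁻².
Energy balance: absorbed = emitted ⇒ πR²·S(1−A) = 4πR²·σT_eq⁴, so T_eq⁴ = S(1−A)/(4σ).
T_eq = [1490 × 0.86 / (4 × 5.67×10⁻⁸)]^(1/4) = (5.67×10⁹)^(1/4) = 274 K.

T_eq ≈ 274 K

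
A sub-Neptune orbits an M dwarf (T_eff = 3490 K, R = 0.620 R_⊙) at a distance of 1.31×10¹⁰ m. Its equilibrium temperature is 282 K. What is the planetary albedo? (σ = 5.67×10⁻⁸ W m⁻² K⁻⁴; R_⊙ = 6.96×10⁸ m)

A ≈ 0.84

R_⋆ = 0.620 × 6.96×10⁸ = 4.32×10⁸ m.
L = 4πR_⋆²σT_⋆⁴ = 4π(4.32×10⁸)² × 5.67×10⁻⁸ × (3490)⁴ = 1.97×10²⁵ W.
S = L/(4πd²) = 9130 W m⁻².
From T_eq⁴ = S(1−A)/(4σ): 1−A = 4σT_eq⁴/S.
1−A = 4 × 5.67×10⁻⁸ × (282)⁴ / 9130 = 0.157.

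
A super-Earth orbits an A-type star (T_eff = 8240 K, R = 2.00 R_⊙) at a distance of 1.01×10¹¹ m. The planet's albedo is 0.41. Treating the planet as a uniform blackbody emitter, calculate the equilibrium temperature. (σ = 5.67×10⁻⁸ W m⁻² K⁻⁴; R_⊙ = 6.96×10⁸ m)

R_⋆ = 2.00 × 6.96×10⁸ = 1.39×10⁹ m.
L = 4πR_⋆²σT_⋆⁴ = 4π(1.39×10⁹)² × 5.67×10⁻⁸ × (8240)⁴ = 6.36×10²⁷ W.
S = L/(4πd²) = 4.97×10⁴ W m⁻².
Energy balance: absorbed = emitted ⇒ πR²·S(1−A) = 4πR²·σT_eq⁴, so T_eq⁴ = S(1−A)/(4σ).
T_eq = [4.97×10⁴ × 0.59 / (4 × 5.67×10⁻⁸)]^(1/4) = (1.29×10¹¹)^(1/4) = 599 K.

T_eq ≈ 599 K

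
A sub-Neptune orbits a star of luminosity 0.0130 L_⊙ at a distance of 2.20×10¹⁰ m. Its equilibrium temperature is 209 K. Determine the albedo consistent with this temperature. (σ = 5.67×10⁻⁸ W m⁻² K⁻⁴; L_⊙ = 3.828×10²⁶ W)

A ≈ 0.47

L = 0.0130 × 3.828×10²⁶ = 4.98×10²⁴ W.
Flux: S = L/(4πd²) = 4.98×10²⁴/(4π×(2.20×10¹⁰)²) = 818 W m⁻².
From T_eq⁴ = S(1−A)/(4σ): 1−A = 4σT_eq⁴/S.
1−A = 4 × 5.67×10⁻⁸ × (209)⁴ / 818 = 0.529.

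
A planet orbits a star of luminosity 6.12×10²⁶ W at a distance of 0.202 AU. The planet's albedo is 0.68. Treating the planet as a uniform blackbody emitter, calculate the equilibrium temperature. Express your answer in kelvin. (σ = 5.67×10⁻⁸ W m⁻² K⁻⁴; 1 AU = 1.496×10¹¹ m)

d = 0.202 AU = 3.02×10¹⁰ m.
Flux: S = L/(4πd²) = 6.12×10²⁶/(4π×(3.02×10¹⁰)²) = 5.33×10⁴ W m⁻².
Energy balance: absorbed = emitted ⇒ πR²·S(1−A) = 4πR²·σT_eq⁴, so T_eq⁴ = S(1−A)/(4σ).
T_eq = [5.33×10⁴ × 0.32 / (4 × 5.67×10⁻⁸)]^(1/4) = (7.52×10¹⁰)^(1/4) = 524 K.

T_eq ≈ 524 K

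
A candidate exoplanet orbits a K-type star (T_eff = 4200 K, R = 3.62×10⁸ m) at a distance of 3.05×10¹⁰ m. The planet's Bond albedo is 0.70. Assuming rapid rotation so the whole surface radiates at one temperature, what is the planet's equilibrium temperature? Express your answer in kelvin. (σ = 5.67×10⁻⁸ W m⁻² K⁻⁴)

L = 4πR_⋆²σT_⋆⁴ = 4π(3.62×10⁸)² × 5.67×10⁻⁸ × (4200)⁴ = 2.91×10²⁵ W.
S = L/(4πd²) = 2490 W m⁻².
Energy balance: absorbed = emitted ⇒ πR²·S(1−A) = 4πR²·σT_eq⁴, so T_eq⁴ = S(1−A)/(4σ).
T_eq = [2490 × 0.30 / (4 × 5.67×10⁻⁸)]^(1/4) = (3.29×10⁹)^(1/4) = 239 K.

T_eq ≈ 239 K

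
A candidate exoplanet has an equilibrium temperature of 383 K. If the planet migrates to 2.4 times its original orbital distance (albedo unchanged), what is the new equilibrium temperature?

T_eq ∝ L^(1/4) · d^(−1/2).
T′ = 383 / 2.4^(1/2) = 247 K.

T_eq ≈ 247 K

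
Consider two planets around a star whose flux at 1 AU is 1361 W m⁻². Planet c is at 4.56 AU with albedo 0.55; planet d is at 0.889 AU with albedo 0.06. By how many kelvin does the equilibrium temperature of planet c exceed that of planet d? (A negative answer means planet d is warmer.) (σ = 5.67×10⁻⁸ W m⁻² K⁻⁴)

ΔT ≈ -183.9 K

T_eq = [S₀(1−A)/(4σd²)]^(1/4), so T ∝ (1−A)^(1/4) / √d.
T₁ = [1361×0.45/(4×5.67×10⁻⁸×4.56²)]^(1/4) = 106.75 K.
T₂ = [1361×0.94/(4×5.67×10⁻⁸×0.889²)]^(1/4) = 290.66 K.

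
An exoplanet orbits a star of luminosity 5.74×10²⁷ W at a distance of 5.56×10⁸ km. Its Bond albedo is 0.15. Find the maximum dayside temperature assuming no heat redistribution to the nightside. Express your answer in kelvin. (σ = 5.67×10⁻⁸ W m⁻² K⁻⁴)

d = 5.56×10⁸ km = 5.56×10¹¹ m.
Flux: S = L/(4πd²) = 5.74×10²⁷/(4π×(5.56×10¹¹)²) = 1480 W m⁻².
With no redistribution each surface element balances locally: S(1−A) = σT⁴.
T = [1480 × 0.85 / 5.67×10⁻⁸]^(1/4) = (2.22×10¹⁰)^(1/4) = 386 K.

T_ss ≈ 386 K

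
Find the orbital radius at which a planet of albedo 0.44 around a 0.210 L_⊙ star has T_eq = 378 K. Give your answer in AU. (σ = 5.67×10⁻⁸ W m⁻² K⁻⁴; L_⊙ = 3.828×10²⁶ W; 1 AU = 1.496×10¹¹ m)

d ≈ 0.186 AU

L = 0.210 × 3.828×10²⁶ = 8.04×10²⁵ W.
From T_eq⁴ = L(1−A)/(16πσd²): d = √[L(1−A)/(16πσT_eq⁴)].
d = √[8.04×10²⁵ × 0.56 / (16π × 5.67×10⁻⁸ × (378)⁴)] = 2.78×10¹⁰ m = 0.186 AU.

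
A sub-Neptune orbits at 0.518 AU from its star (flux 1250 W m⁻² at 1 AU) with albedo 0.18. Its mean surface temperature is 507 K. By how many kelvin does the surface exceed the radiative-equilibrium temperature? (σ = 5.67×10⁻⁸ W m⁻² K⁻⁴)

ΔT ≈ 146.7 K

S = 1250/0.518² = 4659 W m⁻².
T_eq = [S(1−A)/(4σ)]^(1/4) = [4659×0.82/(4×5.67×10⁻⁸)]^(1/4) = 360.3 K.
ΔT = T_surf − T_eq = 507 − 360.3.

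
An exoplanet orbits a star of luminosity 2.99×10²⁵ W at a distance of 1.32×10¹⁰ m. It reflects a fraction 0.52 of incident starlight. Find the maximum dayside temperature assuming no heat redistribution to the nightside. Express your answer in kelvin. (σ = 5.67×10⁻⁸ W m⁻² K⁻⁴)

T_ss ≈ 583 K

Flux: S = L/(4πd²) = 2.99×10²⁵/(4π×(1.32×10¹⁰)²) = 1.37×10⁴ W m⁻².
With no redistribution each surface element balances locally: S(1−A) = σT⁴.
T = [1.37×10⁴ × 0.48 / 5.67×10⁻⁸]^(1/4) = (1.16×10¹¹)^(1/4) = 583 K.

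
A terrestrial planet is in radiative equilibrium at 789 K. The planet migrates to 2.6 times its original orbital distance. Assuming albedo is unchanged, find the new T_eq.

T_eq ≈ 489 K

T_eq ∝ L^(1/4) · d^(−1/2).
T′ = 789 / 2.6^(1/2) = 489 K.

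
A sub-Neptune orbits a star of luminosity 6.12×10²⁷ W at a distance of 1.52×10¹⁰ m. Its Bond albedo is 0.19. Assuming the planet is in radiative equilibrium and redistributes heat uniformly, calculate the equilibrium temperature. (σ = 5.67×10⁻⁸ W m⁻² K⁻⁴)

Flux: S = L/(4πd²) = 6.12×10²⁷/(4π×(1.52×10¹⁰)²) = 2.11×10⁶ W m⁻².
Energy balance: absorbed = emitted ⇒ πR²·S(1−A) = 4πR²·σT_eq⁴, so T_eq⁴ = S(1−A)/(4σ).
T_eq = [2.11×10⁶ × 0.81 / (4 × 5.67×10⁻⁸)]^(1/4) = (7.53×10¹²)^(1/4) = 1660 K.

T_eq ≈ 1660 K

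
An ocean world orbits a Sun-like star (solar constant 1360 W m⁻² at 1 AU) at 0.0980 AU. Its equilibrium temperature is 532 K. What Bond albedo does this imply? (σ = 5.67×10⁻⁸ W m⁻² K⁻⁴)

A ≈ 0.87

Flux at 0.0980 AU: S = 1360/0.0980² = 1.42×10⁵ W m⁻².
From T_eq⁴ = S(1−A)/(4σ): 1−A = 4σT_eq⁴/S.
1−A = 4 × 5.67×10⁻⁸ × (532)⁴ / 1.42×10⁵ = 0.128.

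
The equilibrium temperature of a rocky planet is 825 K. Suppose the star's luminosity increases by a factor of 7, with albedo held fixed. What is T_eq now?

T_eq ∝ L^(1/4) · d^(−1/2).
T′ = 825 × 7^(1/4) = 1340 K.

T_eq ≈ 1340 K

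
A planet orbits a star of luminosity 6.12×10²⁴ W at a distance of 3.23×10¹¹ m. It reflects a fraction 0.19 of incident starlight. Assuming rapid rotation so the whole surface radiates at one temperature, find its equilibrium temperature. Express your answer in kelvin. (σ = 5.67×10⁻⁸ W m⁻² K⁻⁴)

Flux: S = L/(4πd²) = 6.12×10²⁴/(4π×(3.23×10¹¹)²) = 4.67 W m⁻².
Energy balance: absorbed = emitted ⇒ πR²·S(1−A) = 4πR²·σT_eq⁴, so T_eq⁴ = S(1−A)/(4σ).
T_eq = [4.67 × 0.81 / (4 × 5.67×10⁻⁸)]^(1/4) = (1.67×10⁷)^(1/4) = 63.9 K.

T_eq ≈ 63.9 K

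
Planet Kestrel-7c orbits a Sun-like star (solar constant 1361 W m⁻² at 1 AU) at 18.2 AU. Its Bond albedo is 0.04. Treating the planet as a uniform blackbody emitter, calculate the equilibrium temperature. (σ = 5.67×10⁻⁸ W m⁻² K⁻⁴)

T_eq ≈ 64.6 K

Flux at 18.2 AU: S = 1361/18.2² = 4.11 W m⁻².
Energy balance: absorbed = emitted ⇒ πR²·S(1−A) = 4πR²·σT_eq⁴, so T_eq⁴ = S(1−A)/(4σ).
T_eq = [4.11 × 0.96 / (4 × 5.67×10⁻⁸)]^(1/4) = (1.74×10⁷)^(1/4) = 64.6 K.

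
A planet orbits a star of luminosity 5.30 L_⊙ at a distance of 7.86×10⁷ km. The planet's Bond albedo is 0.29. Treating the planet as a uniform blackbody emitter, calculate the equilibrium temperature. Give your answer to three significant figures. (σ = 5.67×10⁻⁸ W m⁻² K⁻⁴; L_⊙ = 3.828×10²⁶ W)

d = 7.86×10⁷ km = 7.86×10¹⁰ m.
L = 5.30 × 3.828×10²⁶ = 2.03×10²⁷ W.
Flux: S = L/(4πd²) = 2.03×10²⁷/(4π×(7.86×10¹⁰)²) = 2.61×10⁴ W m⁻².
Energy balance: absorbed = emitted ⇒ πR²·S(1−A) = 4πR²·σT_eq⁴, so T_eq⁴ = S(1−A)/(4σ).
T_eq = [2.61×10⁴ × 0.71 / (4 × 5.67×10⁻⁸)]^(1/4) = (8.18×10¹⁰)^(1/4) = 535 K.

T_eq ≈ 535 K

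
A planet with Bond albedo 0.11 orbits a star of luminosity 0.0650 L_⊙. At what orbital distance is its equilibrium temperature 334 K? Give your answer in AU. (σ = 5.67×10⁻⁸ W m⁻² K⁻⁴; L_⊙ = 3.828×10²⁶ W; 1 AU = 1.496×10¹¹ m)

L = 0.0650 × 3.828×10²⁶ = 2.49×10²⁵ W.
From T_eq⁴ = L(1−A)/(16πσd²): d = √[L(1−A)/(16πσT_eq⁴)].
d = √[2.49×10²⁵ × 0.89 / (16π × 5.67×10⁻⁸ × (334)⁴)] = 2.50×10¹⁰ m = 0.167 AU.

d ≈ 0.167 AU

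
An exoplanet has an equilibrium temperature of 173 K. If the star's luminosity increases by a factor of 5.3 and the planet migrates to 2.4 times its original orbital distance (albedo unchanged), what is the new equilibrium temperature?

T_eq ≈ 169 K

T_eq ∝ L^(1/4) · d^(−1/2).
T′ = 173 × 5.3^(1/4) / 2.4^(1/2) = 169 K.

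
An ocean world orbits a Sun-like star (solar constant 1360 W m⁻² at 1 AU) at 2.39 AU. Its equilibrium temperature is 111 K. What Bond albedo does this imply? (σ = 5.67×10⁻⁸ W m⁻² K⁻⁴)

Flux at 2.39 AU: S = 1360/2.39² = 238 W m⁻².
From T_eq⁴ = S(1−A)/(4σ): 1−A = 4σT_eq⁴/S.
1−A = 4 × 5.67×10⁻⁸ × (111)⁴ / 238 = 0.145.

A ≈ 0.86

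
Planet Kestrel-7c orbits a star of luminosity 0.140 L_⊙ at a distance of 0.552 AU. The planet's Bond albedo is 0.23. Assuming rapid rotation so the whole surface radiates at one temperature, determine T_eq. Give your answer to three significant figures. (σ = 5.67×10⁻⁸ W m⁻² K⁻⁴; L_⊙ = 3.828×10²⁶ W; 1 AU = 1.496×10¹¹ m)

d = 0.552 AU = 8.26×10¹⁰ m.
L = 0.140 × 3.828×10²⁶ = 5.36×10²⁵ W.
Flux: S = L/(4πd²) = 5.36×10²⁵/(4π×(8.26×10¹⁰)²) = 625 W m⁻².
Energy balance: absorbed = emitted ⇒ πR²·S(1−A) = 4πR²·σT_eq⁴, so T_eq⁴ = S(1−A)/(4σ).
T_eq = [625 × 0.77 / (4 × 5.67×10⁻⁸)]^(1/4) = (2.12×10⁹)^(1/4) = 215 K.

T_eq ≈ 215 K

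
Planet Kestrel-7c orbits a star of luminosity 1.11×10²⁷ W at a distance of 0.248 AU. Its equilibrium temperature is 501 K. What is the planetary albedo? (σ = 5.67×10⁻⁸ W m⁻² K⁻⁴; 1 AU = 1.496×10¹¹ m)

A ≈ 0.78

d = 0.248 AU = 3.71×10¹⁰ m.
Flux: S = L/(4πd²) = 1.11×10²⁷/(4π×(3.71×10¹⁰)²) = 6.42×10⁴ W m⁻².
From T_eq⁴ = S(1−A)/(4σ): 1−A = 4σT_eq⁴/S.
1−A = 4 × 5.67×10⁻⁸ × (501)⁴ / 6.42×10⁴ = 0.223.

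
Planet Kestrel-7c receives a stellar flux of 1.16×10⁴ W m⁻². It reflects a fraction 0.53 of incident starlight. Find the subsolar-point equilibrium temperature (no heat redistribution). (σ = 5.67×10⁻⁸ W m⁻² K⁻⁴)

T_ss ≈ 557 K

At the subsolar point the surface absorbs S(1−A) and emits σT⁴ per unit area — no factor of 4, since only the local patch is in balance.
T = [1.16×10⁴ × 0.47 / 5.67×10⁻⁸]^(1/4) = (9.62×10¹⁰)^(1/4) = 557 K.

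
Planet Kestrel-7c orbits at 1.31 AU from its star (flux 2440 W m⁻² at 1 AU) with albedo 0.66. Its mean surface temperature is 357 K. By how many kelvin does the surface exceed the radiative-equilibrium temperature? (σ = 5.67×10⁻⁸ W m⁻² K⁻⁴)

S = 2440/1.31² = 1422 W m⁻².
T_eq = [S(1−A)/(4σ)]^(1/4) = [1422×0.34/(4×5.67×10⁻⁸)]^(1/4) = 214.9 K.
ΔT = T_surf − T_eq = 357 − 214.9.

ΔT ≈ 142.1 K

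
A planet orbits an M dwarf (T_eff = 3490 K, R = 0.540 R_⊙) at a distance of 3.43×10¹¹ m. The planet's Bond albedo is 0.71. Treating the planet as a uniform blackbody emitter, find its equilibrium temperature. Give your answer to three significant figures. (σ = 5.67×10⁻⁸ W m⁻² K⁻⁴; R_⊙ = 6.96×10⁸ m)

T_eq ≈ 59.9 K

R_⋆ = 0.540 × 6.96×10⁸ = 3.76×10⁸ m.
L = 4πR_⋆²σT_⋆⁴ = 4π(3.76×10⁸)² × 5.67×10⁻⁸ × (3490)⁴ = 1.49×10²⁵ W.
S = L/(4πd²) = 10.1 W m⁻².
Energy balance: absorbed = emitted ⇒ πR²·S(1−A) = 4πR²·σT_eq⁴, so T_eq⁴ = S(1−A)/(4σ).
T_eq = [10.1 × 0.29 / (4 × 5.67×10⁻⁸)]^(1/4) = (1.29×10⁷)^(1/4) = 59.9 K.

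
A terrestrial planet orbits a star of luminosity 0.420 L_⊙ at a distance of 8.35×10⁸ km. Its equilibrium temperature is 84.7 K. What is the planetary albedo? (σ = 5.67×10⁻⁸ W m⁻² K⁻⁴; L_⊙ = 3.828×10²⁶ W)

d = 8.35×10⁸ km = 8.35×10¹¹ m.
L = 0.420 × 3.828×10²⁶ = 1.61×10²⁶ W.
Flux: S = L/(4πd²) = 1.61×10²⁶/(4π×(8.35×10¹¹)²) = 18.4 W m⁻².
From T_eq⁴ = S(1−A)/(4σ): 1−A = 4σT_eq⁴/S.
1−A = 4 × 5.67×10⁻⁸ × (84.7)⁴ / 18.4 = 0.636.

A ≈ 0.36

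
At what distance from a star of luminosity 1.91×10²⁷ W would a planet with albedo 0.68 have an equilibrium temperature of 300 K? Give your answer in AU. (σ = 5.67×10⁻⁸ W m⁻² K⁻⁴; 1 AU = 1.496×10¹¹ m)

From T_eq⁴ = L(1−A)/(16πσd²): d = √[L(1−A)/(16πσT_eq⁴)].
d = √[1.91×10²⁷ × 0.32 / (16π × 5.67×10⁻⁸ × (300)⁴)] = 1.63×10¹¹ m = 1.09 AU.

d ≈ 1.09 AU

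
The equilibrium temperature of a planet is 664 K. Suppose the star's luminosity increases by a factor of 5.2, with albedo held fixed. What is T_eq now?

T_eq ≈ 1000 K

T_eq ∝ L^(1/4) · d^(−1/2).
T′ = 664 × 5.2^(1/4) = 1000 K.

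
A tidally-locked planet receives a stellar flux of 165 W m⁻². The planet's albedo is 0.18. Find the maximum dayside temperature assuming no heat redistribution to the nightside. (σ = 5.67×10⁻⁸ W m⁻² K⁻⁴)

T_ss ≈ 221 K

With no redistribution each surface element balances locally: S(1−A) = σT⁴.
T = [165 × 0.82 / 5.67×10⁻⁸]^(1/4) = (2.39×10⁹)^(1/4) = 221 K.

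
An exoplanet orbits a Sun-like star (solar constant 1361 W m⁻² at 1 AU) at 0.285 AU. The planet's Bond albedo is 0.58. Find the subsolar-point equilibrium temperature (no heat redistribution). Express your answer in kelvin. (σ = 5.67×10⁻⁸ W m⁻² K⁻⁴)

Flux at 0.285 AU: S = 1361/0.285² = 1.68×10⁴ W m⁻².
At the subsolar point the surface absorbs S(1−A) and emits σT⁴ per unit area — no factor of 4, since only the local patch is in balance.
T = [1.68×10⁴ × 0.42 / 5.67×10⁻⁸]^(1/4) = (1.24×10¹¹)^(1/4) = 594 K.

T_ss ≈ 594 K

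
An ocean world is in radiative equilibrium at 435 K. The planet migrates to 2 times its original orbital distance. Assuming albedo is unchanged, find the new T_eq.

T_eq ≈ 308 K

T_eq ∝ L^(1/4) · d^(−1/2).
T′ = 435 / 2^(1/2) = 308 K.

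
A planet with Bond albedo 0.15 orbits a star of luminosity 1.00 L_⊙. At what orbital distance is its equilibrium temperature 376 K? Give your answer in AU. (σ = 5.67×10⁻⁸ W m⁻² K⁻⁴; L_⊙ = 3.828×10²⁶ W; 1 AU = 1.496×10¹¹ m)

L = 1.00 × 3.828×10²⁶ = 3.83×10²⁶ W.
From T_eq⁴ = L(1−A)/(16πσd²): d = √[L(1−A)/(16πσT_eq⁴)].
d = √[3.83×10²⁶ × 0.85 / (16π × 5.67×10⁻⁸ × (376)⁴)] = 7.56×10¹⁰ m = 0.505 AU.

d ≈ 0.505 AU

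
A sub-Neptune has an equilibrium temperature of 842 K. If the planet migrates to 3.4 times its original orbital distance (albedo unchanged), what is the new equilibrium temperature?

T_eq ≈ 457 K

T_eq ∝ L^(1/4) · d^(−1/2).
T′ = 842 / 3.4^(1/2) = 457 K.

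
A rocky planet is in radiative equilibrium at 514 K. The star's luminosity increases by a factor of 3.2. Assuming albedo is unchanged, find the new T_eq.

T_eq ≈ 687 K

T_eq ∝ L^(1/4) · d^(−1/2).
T′ = 514 × 3.2^(1/4) = 687 K.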